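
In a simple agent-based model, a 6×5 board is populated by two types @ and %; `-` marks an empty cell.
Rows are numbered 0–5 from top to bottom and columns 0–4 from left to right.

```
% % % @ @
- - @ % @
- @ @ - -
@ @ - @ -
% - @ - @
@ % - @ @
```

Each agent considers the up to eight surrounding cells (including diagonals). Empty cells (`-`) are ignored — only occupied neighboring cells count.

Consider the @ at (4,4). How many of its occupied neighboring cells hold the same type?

Occupied neighbors of (4,4): (3,3)=@, (5,3)=@, (5,4)=@.
Same type (@): 3 of 3.

3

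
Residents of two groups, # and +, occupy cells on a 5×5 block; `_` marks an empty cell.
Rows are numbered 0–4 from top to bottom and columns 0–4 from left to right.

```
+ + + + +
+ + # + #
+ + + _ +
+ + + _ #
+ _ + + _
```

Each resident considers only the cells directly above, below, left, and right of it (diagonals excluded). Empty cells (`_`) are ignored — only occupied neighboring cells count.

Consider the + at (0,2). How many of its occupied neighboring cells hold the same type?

Occupied neighbors of (0,2): (1,2)=#, (0,1)=+, (0,3)=+.
Same type (+): 2 of 3.

2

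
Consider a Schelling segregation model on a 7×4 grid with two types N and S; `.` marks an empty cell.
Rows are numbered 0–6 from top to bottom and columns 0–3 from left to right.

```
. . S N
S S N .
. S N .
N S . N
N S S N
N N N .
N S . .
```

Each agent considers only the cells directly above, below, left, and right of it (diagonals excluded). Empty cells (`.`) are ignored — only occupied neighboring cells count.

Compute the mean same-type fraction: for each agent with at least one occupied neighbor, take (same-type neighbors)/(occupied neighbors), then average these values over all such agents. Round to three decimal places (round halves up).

Row 0: (0,2)S 0/2 · (0,3)N 0/1
Row 1: (1,0)S 1/1 · (1,1)S 2/3 · (1,2)N 1/3
Row 2: (2,1)S 2/3 · (2,2)N 1/2
Row 3: (3,0)N 1/2 · (3,1)S 2/3 · (3,3)N 1/1
Row 4: (4,0)N 2/3 · (4,1)S 2/4 · (4,2)S 1/3 · (4,3)N 1/2
Row 5: (5,0)N 3/3 · (5,1)N 2/4 · (5,2)N 1/2
Row 6: (6,0)N 1/2 · (6,1)S 0/2
Sum over 19 agents: 0/2 + 0/1 + 1/1 + 2/3 + 1/3 + 2/3 + 1/2 + 1/2 + 2/3 + 1/1 + 2/3 + 2/4 + 1/3 + 1/2 + 3/3 + 2/4 + 1/2 + 1/2 + 0/2 = 59/6; mean = 59/6 ÷ 19 = 59/114 = 0.517543… → 0.518.

0.518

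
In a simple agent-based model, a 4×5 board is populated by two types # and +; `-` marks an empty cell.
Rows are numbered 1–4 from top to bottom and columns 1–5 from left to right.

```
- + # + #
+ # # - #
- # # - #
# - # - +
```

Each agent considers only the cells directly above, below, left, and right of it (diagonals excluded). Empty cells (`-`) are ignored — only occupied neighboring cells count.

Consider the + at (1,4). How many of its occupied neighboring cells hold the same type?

Occupied neighbors of (1,4): (1,3)=#, (1,5)=#.
Same type (+): 0 of 2.

0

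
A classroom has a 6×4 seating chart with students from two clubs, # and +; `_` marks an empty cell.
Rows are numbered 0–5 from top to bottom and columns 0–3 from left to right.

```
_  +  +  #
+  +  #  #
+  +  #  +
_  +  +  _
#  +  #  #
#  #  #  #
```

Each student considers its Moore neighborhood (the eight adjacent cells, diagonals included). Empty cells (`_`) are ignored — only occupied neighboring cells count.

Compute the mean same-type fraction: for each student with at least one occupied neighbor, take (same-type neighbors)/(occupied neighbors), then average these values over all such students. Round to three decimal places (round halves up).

0.632

Row 0: (0,1)+ 3/4 · (0,2)+ 2/5 · (0,3)# 2/3
Row 1: (1,0)+ 4/4 · (1,1)+ 5/7 · (1,2)# 3/8 · (1,3)# 3/5
Row 2: (2,0)+ 4/4 · (2,1)+ 5/7 · (2,2)# 2/7 · (2,3)+ 1/4
Row 3: (3,1)+ 4/7 · (3,2)+ 4/7
Row 4: (4,0)# 2/4 · (4,1)+ 2/7 · (4,2)# 4/7 · (4,3)# 3/4
Row 5: (5,0)# 2/3 · (5,1)# 4/5 · (5,2)# 4/5 · (5,3)# 3/3
Sum over 21 students: 3/4 + 2/5 + 2/3 + 4/4 + 5/7 + 3/8 + 3/5 + 4/4 + 5/7 + 2/7 + 1/4 + 4/7 + 4/7 + 2/4 + 2/7 + 4/7 + 3/4 + 2/3 + 4/5 + 4/5 + 3/3 = 11149/840; mean = 11149/840 ÷ 21 = 11149/17640 = 0.632029… → 0.632.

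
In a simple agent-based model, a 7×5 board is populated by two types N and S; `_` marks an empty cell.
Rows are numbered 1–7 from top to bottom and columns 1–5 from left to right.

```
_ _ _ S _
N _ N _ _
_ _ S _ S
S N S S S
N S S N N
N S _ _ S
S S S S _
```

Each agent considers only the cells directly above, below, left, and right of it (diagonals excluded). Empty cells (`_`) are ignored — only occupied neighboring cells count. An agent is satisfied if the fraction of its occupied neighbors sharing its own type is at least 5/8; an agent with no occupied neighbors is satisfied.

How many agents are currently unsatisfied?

(1,4)S 0/0 satisfied
(2,1)N 0/0 satisfied
(2,3)N 0/1 not
(3,3)S 1/2 not
(3,5)S 1/1 satisfied
(4,1)S 0/2 not
(4,2)N 0/3 not
(4,3)S 3/4 satisfied
(4,4)S 2/3 satisfied
(4,5)S 2/3 satisfied
(5,1)N 1/3 not
(5,2)S 2/4 not
(5,3)S 2/3 satisfied
(5,4)N 1/3 not
(5,5)N 1/3 not
(6,1)N 1/3 not
(6,2)S 2/3 satisfied
(6,5)S 0/1 not
(7,1)S 1/2 not
(7,2)S 3/3 satisfied
(7,3)S 2/2 satisfied
(7,4)S 1/1 satisfied
Unsatisfied: (2,3), (3,3), (4,1), (4,2), (5,1), (5,2), (5,4), (5,5), (6,1), (6,5), (7,1) — 11 in total.

11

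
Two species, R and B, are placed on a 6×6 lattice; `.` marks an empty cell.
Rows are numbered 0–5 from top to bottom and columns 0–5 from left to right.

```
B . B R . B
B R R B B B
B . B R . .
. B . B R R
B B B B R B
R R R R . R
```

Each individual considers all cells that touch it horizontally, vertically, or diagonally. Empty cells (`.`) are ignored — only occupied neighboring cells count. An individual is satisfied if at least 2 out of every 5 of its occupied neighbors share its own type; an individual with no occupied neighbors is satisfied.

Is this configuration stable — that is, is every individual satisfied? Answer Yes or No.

No

(0,0)B 1/2 satisfied
(0,2)B 1/4 not
(0,3)R 1/4 not
(0,5)B 2/2 satisfied
(1,0)B 2/3 satisfied
(1,1)R 1/6 not
(1,2)R 3/6 satisfied
(1,3)B 3/6 satisfied
(1,4)B 3/5 satisfied
(1,5)B 2/2 satisfied
(2,0)B 2/3 satisfied
(2,2)B 3/6 satisfied
(2,3)R 2/6 not
(3,1)B 5/5 satisfied
(3,3)B 3/6 satisfied
(3,4)R 3/6 satisfied
(3,5)R 2/3 satisfied
(4,0)B 2/4 satisfied
(4,1)B 3/6 satisfied
(4,2)B 4/7 satisfied
(4,3)B 2/6 not
(4,4)R 4/7 satisfied
(4,5)B 0/4 not
(5,0)R 1/3 not
(5,1)R 2/5 satisfied
(5,2)R 2/5 satisfied
(5,3)R 2/4 satisfied
(5,5)R 1/2 satisfied
For instance (0,2) has only 1/4 same-type neighbors, below 2/5.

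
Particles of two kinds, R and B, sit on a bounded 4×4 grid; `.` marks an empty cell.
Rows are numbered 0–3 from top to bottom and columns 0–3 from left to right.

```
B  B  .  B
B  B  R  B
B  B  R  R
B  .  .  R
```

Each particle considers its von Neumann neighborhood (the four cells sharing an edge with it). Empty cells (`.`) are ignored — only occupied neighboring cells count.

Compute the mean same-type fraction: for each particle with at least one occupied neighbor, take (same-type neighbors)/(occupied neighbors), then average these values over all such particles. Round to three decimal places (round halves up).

(0,0)B 2/2
(0,1)B 2/2
(0,3)B 1/1
(1,0)B 3/3
(1,1)B 3/4
(1,2)R 1/3
(1,3)B 1/3
(2,0)B 3/3
(2,1)B 2/3
(2,2)R 2/3
(2,3)R 2/3
(3,0)B 1/1
(3,3)R 1/1
Sum over 13 particles: 2/2 + 2/2 + 1/1 + 3/3 + 3/4 + 1/3 + 1/3 + 3/3 + 2/3 + 2/3 + 2/3 + 1/1 + 1/1 = 125/12; mean = 125/12 ÷ 13 = 125/156 = 0.801282… → 0.801.

0.801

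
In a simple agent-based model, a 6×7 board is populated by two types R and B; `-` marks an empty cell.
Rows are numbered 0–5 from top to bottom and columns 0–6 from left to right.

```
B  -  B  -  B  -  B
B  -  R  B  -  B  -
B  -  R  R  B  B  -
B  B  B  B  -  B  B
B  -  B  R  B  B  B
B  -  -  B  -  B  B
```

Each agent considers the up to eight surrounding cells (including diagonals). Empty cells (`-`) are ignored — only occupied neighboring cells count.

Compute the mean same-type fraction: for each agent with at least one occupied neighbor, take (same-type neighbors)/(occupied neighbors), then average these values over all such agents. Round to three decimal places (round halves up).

0.800

Row 0: (0,0)B 1/1 · (0,2)B 1/2 · (0,4)B 2/2 · (0,6)B 1/1
Row 1: (1,0)B 2/2 · (1,2)R 2/4 · (1,3)B 3/6 · (1,5)B 4/4
Row 2: (2,0)B 3/3 · (2,2)R 2/6 · (2,3)R 2/6 · (2,4)B 5/6 · (2,5)B 4/4
Row 3: (3,0)B 3/3 · (3,1)B 5/6 · (3,2)B 3/6 · (3,3)B 4/7 · (3,5)B 6/6 · (3,6)B 4/4
Row 4: (4,0)B 3/3 · (4,2)B 4/5 · (4,3)R 0/5 · (4,4)B 5/6 · (4,5)B 6/6 · (4,6)B 5/5
Row 5: (5,0)B 1/1 · (5,3)B 2/3 · (5,5)B 4/4 · (5,6)B 3/3
Sum over 29 agents: 1/1 + 1/2 + 2/2 + 1/1 + 2/2 + 2/4 + 3/6 + 4/4 + 3/3 + 2/6 + 2/6 + 5/6 + 4/4 + 3/3 + 5/6 + 3/6 + 4/7 + 6/6 + 4/4 + 3/3 + 4/5 + 0/5 + 5/6 + 6/6 + 5/5 + 1/1 + 2/3 + 4/4 + 3/3 = 4873/210; mean = 4873/210 ÷ 29 = 4873/6090 = 0.800164… → 0.800.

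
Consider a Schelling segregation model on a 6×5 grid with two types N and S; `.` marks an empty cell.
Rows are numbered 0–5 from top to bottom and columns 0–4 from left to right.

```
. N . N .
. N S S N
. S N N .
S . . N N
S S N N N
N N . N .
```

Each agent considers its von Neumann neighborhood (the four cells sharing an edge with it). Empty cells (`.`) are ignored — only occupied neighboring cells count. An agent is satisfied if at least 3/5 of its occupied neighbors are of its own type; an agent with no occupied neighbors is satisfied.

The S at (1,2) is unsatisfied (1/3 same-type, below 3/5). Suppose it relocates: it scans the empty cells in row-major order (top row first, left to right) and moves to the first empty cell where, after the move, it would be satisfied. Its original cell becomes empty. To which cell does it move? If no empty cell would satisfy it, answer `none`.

Vacating (1,2). Empty cells in order:
  (0,0): 0/1 same-type → still unsatisfied.
  (0,2): 0/2 same-type → still unsatisfied.
  (0,4): 0/2 same-type → still unsatisfied.
  (1,0): 0/1 same-type → still unsatisfied.
  (2,0): 2/2 same-type → satisfied — stop here.

(2,0)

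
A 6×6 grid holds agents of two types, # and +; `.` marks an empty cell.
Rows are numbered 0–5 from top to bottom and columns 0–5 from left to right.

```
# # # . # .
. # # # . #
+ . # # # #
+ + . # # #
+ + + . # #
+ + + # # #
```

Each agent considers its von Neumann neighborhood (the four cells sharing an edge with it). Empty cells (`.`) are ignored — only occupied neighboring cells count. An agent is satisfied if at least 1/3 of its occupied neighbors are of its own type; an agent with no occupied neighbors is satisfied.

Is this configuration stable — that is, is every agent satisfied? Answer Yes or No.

(0,0)# 1/1 satisfied
(0,1)# 3/3 satisfied
(0,2)# 2/2 satisfied
(0,4)# 0/0 satisfied
(1,1)# 2/2 satisfied
(1,2)# 4/4 satisfied
(1,3)# 2/2 satisfied
(1,5)# 1/1 satisfied
(2,0)+ 1/1 satisfied
(2,2)# 2/2 satisfied
(2,3)# 4/4 satisfied
(2,4)# 3/3 satisfied
(2,5)# 3/3 satisfied
(3,0)+ 3/3 satisfied
(3,1)+ 2/2 satisfied
(3,3)# 2/2 satisfied
(3,4)# 4/4 satisfied
(3,5)# 3/3 satisfied
(4,0)+ 3/3 satisfied
(4,1)+ 4/4 satisfied
(4,2)+ 2/2 satisfied
(4,4)# 3/3 satisfied
(4,5)# 3/3 satisfied
(5,0)+ 2/2 satisfied
(5,1)+ 3/3 satisfied
(5,2)+ 2/3 satisfied
(5,3)# 1/2 satisfied
(5,4)# 3/3 satisfied
(5,5)# 2/2 satisfied
All meet the threshold, so the configuration is stable.

Yes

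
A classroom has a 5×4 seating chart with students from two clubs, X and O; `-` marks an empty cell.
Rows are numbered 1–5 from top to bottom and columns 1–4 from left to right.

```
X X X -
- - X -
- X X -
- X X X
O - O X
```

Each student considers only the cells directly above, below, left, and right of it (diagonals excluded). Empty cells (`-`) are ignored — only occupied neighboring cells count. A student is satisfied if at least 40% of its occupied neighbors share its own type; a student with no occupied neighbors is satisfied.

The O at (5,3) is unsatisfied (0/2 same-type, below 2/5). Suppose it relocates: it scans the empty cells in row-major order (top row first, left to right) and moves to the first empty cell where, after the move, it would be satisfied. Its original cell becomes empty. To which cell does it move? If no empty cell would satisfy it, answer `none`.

(4,1)

Vacating (5,3). Empty cells in order:
  (1,4): 0/1 same-type → still unsatisfied.
  (2,1): 0/1 same-type → still unsatisfied.
  (2,2): 0/3 same-type → still unsatisfied.
  (2,4): 0/1 same-type → still unsatisfied.
  (3,1): 0/1 same-type → still unsatisfied.
  (3,4): 0/2 same-type → still unsatisfied.
  (4,1): 1/2 same-type → satisfied — stop here.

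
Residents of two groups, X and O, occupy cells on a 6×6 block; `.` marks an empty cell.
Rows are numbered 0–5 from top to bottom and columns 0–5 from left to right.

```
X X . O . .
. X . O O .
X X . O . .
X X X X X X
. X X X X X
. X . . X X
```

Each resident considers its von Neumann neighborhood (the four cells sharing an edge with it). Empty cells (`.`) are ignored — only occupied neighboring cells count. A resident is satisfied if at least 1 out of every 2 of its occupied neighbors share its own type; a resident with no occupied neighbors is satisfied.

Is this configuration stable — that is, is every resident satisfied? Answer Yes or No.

Yes

(0,0)X 1/1 satisfied
(0,1)X 2/2 satisfied
(0,3)O 1/1 satisfied
(1,1)X 2/2 satisfied
(1,3)O 3/3 satisfied
(1,4)O 1/1 satisfied
(2,0)X 2/2 satisfied
(2,1)X 3/3 satisfied
(2,3)O 1/2 satisfied
(3,0)X 2/2 satisfied
(3,1)X 4/4 satisfied
(3,2)X 3/3 satisfied
(3,3)X 3/4 satisfied
(3,4)X 3/3 satisfied
(3,5)X 2/2 satisfied
(4,1)X 3/3 satisfied
(4,2)X 3/3 satisfied
(4,3)X 3/3 satisfied
(4,4)X 4/4 satisfied
(4,5)X 3/3 satisfied
(5,1)X 1/1 satisfied
(5,4)X 2/2 satisfied
(5,5)X 2/2 satisfied
All meet the threshold, so the configuration is stable.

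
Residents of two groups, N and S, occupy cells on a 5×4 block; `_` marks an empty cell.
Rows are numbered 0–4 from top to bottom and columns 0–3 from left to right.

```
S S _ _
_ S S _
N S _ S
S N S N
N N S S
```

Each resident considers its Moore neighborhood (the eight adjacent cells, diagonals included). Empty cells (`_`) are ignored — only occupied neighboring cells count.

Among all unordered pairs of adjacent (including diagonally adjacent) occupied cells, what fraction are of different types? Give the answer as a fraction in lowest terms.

5/11

Scan each occupied cell's neighbors to the right and below (and the two forward diagonals) so each pair is counted once.
From row 0: 0 unlike of 4 pairs (running 0/4).
From row 1: 1 unlike of 5 pairs (running 1/9).
From row 2: 4 unlike of 8 pairs (running 5/17).
From row 3: 9 unlike of 13 pairs (running 14/30).
From row 4: 1 unlike of 3 pairs (running 15/33).
Total adjacent occupied pairs: 33; unlike-type pairs: 15.
15/33 reduces to 5/11.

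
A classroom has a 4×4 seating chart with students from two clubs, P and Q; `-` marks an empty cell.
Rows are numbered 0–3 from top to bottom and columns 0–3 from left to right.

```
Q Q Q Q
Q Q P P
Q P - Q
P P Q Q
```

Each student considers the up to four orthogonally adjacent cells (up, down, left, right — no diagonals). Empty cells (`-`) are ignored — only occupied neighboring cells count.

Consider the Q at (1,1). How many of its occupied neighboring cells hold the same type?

Occupied neighbors of (1,1): (0,1)=Q, (2,1)=P, (1,0)=Q, (1,2)=P.
Same type (Q): 2 of 4.

2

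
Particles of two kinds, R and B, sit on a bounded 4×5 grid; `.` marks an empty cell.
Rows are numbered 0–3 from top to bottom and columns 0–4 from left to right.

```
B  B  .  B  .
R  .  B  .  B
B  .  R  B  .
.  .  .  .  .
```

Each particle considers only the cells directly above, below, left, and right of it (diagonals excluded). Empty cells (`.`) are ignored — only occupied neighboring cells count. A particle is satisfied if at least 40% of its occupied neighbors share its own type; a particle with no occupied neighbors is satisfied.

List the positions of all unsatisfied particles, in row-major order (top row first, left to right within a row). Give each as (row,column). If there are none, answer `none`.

Row 0: (0,0)B 1/2 ✓ · (0,1)B 1/1 ✓ · (0,3)B 0/0 ✓
Row 1: (1,0)R 0/2 ✗ · (1,2)B 0/1 ✗ · (1,4)B 0/0 ✓
Row 2: (2,0)B 0/1 ✗ · (2,2)R 0/2 ✗ · (2,3)B 0/1 ✗

(1,0), (1,2), (2,0), (2,2), (2,3)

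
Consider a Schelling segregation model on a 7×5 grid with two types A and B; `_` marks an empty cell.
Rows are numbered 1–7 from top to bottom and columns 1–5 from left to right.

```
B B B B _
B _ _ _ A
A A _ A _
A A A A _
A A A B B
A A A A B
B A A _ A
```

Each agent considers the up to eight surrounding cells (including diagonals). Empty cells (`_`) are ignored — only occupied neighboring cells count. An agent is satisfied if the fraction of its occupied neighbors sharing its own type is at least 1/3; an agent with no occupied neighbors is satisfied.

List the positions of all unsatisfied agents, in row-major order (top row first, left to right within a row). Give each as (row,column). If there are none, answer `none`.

(5,4), (7,1)

Row 1: (1,1)B 2/2 ✓ · (1,2)B 3/3 ✓ · (1,3)B 2/2 ✓ · (1,4)B 1/2 ✓
Row 2: (2,1)B 2/4 ✓ · (2,5)A 1/2 ✓
Row 3: (3,1)A 3/4 ✓ · (3,2)A 4/5 ✓ · (3,4)A 3/3 ✓
Row 4: (4,1)A 5/5 ✓ · (4,2)A 7/7 ✓ · (4,3)A 6/7 ✓ · (4,4)A 3/5 ✓
Row 5: (5,1)A 5/5 ✓ · (5,2)A 8/8 ✓ · (5,3)A 7/8 ✓ · (5,4)B 2/7 ✗ · (5,5)B 2/4 ✓
Row 6: (6,1)A 4/5 ✓ · (6,2)A 7/8 ✓ · (6,3)A 6/7 ✓ · (6,4)A 4/7 ✓ · (6,5)B 2/4 ✓
Row 7: (7,1)B 0/3 ✗ · (7,2)A 4/5 ✓ · (7,3)A 4/4 ✓ · (7,5)A 1/2 ✓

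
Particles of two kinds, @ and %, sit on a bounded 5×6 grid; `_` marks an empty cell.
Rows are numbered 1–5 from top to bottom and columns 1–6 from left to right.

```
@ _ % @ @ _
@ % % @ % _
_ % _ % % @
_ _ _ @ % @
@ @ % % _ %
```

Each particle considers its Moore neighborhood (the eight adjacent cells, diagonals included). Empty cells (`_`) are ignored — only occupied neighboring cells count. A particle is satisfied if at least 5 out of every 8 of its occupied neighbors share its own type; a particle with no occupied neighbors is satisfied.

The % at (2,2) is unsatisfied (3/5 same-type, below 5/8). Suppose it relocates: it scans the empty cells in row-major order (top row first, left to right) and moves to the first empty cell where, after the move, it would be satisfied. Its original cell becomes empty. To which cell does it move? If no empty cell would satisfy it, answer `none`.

Vacating (2,2). Empty cells in order:
  (1,2): 2/4 same-type → still unsatisfied.
  (1,6): 1/2 same-type → still unsatisfied.
  (2,6): 2/4 same-type → still unsatisfied.
  (3,1): 1/2 same-type → still unsatisfied.
  (3,3): 3/5 same-type → still unsatisfied.
  (4,1): 1/3 same-type → still unsatisfied.
  (4,2): 2/4 same-type → still unsatisfied.
  (4,3): 4/6 same-type → satisfied — stop here.

(4,3)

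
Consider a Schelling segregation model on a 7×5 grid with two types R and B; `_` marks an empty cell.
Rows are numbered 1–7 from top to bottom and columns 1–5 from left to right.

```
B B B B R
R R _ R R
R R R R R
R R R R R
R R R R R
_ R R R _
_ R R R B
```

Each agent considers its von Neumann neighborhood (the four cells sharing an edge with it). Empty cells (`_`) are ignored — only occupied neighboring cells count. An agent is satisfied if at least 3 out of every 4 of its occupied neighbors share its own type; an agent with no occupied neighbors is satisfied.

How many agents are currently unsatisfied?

9

Row 1: (1,1)B 1/2 not · (1,2)B 2/3 not · (1,3)B 2/2 satisfied · (1,4)B 1/3 not · (1,5)R 1/2 not
Row 2: (2,1)R 2/3 not · (2,2)R 2/3 not · (2,4)R 2/3 not · (2,5)R 3/3 satisfied
Row 3: (3,1)R 3/3 satisfied · (3,2)R 4/4 satisfied · (3,3)R 3/3 satisfied · (3,4)R 4/4 satisfied · (3,5)R 3/3 satisfied
Row 4: (4,1)R 3/3 satisfied · (4,2)R 4/4 satisfied · (4,3)R 4/4 satisfied · (4,4)R 4/4 satisfied · (4,5)R 3/3 satisfied
Row 5: (5,1)R 2/2 satisfied · (5,2)R 4/4 satisfied · (5,3)R 4/4 satisfied · (5,4)R 4/4 satisfied · (5,5)R 2/2 satisfied
Row 6: (6,2)R 3/3 satisfied · (6,3)R 4/4 satisfied · (6,4)R 3/3 satisfied
Row 7: (7,2)R 2/2 satisfied · (7,3)R 3/3 satisfied · (7,4)R 2/3 not · (7,5)B 0/1 not
Unsatisfied: (1,1), (1,2), (1,4), (1,5), (2,1), (2,2), (2,4), (7,4), (7,5) — 9 in total.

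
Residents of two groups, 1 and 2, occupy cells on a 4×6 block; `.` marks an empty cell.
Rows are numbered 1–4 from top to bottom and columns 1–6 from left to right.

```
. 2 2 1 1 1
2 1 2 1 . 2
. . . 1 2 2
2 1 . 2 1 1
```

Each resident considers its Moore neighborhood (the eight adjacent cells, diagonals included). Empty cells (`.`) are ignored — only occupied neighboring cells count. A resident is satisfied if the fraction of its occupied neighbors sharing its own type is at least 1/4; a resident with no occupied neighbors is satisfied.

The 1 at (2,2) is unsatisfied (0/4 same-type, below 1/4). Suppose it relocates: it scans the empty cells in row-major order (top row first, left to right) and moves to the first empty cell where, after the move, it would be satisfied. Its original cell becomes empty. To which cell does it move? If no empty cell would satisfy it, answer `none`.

(2,5)

Vacating (2,2). Empty cells in order:
  (1,1): 0/2 same-type → still unsatisfied.
  (2,5): 5/8 same-type → satisfied — stop here.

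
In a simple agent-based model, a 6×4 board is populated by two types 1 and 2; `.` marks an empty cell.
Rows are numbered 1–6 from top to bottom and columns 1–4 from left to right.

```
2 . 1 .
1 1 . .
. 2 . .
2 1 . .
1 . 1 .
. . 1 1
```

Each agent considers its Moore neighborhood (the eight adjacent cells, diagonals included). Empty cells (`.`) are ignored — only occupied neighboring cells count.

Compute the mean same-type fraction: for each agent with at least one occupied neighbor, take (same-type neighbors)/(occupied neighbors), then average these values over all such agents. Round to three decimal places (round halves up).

0.583

(1,1)2 0/2
(1,3)1 1/1
(2,1)1 1/3
(2,2)1 2/4
(3,2)2 1/4
(4,1)2 1/3
(4,2)1 2/4
(5,1)1 1/2
(5,3)1 3/3
(6,3)1 2/2
(6,4)1 2/2
Sum over 11 agents: 0/2 + 1/1 + 1/3 + 2/4 + 1/4 + 1/3 + 2/4 + 1/2 + 3/3 + 2/2 + 2/2 = 77/12; mean = 77/12 ÷ 11 = 7/12 = 0.583333… → 0.583.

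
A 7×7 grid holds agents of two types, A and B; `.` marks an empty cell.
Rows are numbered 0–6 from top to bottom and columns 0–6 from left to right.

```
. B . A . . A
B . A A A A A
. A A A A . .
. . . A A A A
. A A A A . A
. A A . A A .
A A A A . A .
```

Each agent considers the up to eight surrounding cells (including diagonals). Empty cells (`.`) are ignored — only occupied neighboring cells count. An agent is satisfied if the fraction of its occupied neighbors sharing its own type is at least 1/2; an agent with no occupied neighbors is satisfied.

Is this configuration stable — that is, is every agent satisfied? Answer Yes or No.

(0,1)B 1/2 ✓
(0,3)A 3/3 ✓
(0,6)A 2/2 ✓
(1,0)B 1/2 ✓
(1,2)A 5/6 ✓
(1,3)A 6/6 ✓
(1,4)A 5/5 ✓
(1,5)A 4/4 ✓
(1,6)A 2/2 ✓
(2,1)A 2/3 ✓
(2,2)A 5/5 ✓
(2,3)A 7/7 ✓
(2,4)A 7/7 ✓
(3,3)A 7/7 ✓
(3,4)A 6/6 ✓
(3,5)A 5/5 ✓
(3,6)A 2/2 ✓
(4,1)A 3/3 ✓
(4,2)A 5/5 ✓
(4,3)A 6/6 ✓
(4,4)A 6/6 ✓
(4,6)A 3/3 ✓
(5,1)A 6/6 ✓
(5,2)A 7/7 ✓
(5,4)A 5/5 ✓
(5,5)A 4/4 ✓
(6,0)A 2/2 ✓
(6,1)A 4/4 ✓
(6,2)A 4/4 ✓
(6,3)A 3/3 ✓
(6,5)A 2/2 ✓
All meet the threshold, so the configuration is stable.

Yes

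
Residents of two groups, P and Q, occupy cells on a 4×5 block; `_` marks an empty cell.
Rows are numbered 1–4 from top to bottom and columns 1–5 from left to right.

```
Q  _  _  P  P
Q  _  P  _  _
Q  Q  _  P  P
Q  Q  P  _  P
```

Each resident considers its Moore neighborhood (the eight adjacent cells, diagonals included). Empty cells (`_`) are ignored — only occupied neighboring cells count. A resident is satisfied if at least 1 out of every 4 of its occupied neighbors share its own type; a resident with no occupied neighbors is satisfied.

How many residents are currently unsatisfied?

(1,1)Q 1/1 ok
(1,4)P 2/2 ok
(1,5)P 1/1 ok
(2,1)Q 3/3 ok
(2,3)P 2/3 ok
(3,1)Q 4/4 ok
(3,2)Q 4/6 ok
(3,4)P 4/4 ok
(3,5)P 2/2 ok
(4,1)Q 3/3 ok
(4,2)Q 3/4 ok
(4,3)P 1/3 ok
(4,5)P 2/2 ok
Every one meets the threshold.

0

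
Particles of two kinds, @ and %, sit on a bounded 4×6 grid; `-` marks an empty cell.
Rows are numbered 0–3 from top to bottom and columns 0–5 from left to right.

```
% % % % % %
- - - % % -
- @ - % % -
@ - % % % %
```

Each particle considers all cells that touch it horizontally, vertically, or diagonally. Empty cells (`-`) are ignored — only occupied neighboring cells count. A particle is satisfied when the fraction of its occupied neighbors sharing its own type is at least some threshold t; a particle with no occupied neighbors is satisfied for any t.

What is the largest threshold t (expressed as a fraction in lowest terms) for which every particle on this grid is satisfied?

1/2

Row 0: (0,0)% 1/1 · (0,1)% 2/2 · (0,2)% 3/3 · (0,3)% 4/4 · (0,4)% 4/4 · (0,5)% 2/2
Row 1: (1,3)% 6/6 · (1,4)% 6/6
Row 2: (2,1)@ 1/2 · (2,3)% 6/6 · (2,4)% 6/6
Row 3: (3,0)@ 1/1 · (3,2)% 2/3 · (3,3)% 4/4 · (3,4)% 4/4 · (3,5)% 2/2
The smallest same-type fraction is 1/2 at (2,1), which reduces to 1/2. Any threshold above that leaves this particle unsatisfied.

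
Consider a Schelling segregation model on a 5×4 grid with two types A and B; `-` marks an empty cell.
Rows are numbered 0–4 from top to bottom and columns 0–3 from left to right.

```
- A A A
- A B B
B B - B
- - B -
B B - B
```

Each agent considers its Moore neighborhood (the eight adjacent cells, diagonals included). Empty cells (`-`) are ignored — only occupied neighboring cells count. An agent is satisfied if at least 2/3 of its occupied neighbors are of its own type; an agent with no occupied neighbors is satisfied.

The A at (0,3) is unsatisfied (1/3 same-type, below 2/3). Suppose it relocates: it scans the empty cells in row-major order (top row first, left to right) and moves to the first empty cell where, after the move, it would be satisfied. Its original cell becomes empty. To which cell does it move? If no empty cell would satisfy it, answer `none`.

(0,0)

Vacating (0,3). Empty cells in order:
  (0,0): 2/2 same-type → satisfied — stop here.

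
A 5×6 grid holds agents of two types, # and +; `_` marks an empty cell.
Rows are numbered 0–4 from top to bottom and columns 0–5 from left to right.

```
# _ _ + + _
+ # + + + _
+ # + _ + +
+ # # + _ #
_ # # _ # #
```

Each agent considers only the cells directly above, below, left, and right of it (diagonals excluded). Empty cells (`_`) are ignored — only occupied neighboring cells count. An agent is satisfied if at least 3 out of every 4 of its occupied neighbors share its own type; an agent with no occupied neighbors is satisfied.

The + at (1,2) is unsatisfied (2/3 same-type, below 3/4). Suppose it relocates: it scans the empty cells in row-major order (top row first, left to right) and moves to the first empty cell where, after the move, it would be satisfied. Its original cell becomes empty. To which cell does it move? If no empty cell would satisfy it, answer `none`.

(0,2)

Vacating (1,2). Empty cells in order:
  (0,1): 0/2 same-type → still unsatisfied.
  (0,2): 1/1 same-type → satisfied — stop here.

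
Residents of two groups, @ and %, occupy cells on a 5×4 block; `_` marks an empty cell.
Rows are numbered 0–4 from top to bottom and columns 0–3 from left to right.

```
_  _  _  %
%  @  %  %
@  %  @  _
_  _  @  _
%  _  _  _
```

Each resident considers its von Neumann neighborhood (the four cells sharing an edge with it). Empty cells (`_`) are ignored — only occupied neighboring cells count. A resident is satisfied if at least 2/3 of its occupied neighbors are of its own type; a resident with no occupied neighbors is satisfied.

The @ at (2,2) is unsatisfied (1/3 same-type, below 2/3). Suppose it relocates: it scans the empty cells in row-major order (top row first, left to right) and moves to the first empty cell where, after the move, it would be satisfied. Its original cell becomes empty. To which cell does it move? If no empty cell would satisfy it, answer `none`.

(0,1)

Vacating (2,2). Empty cells in order:
  (0,0): 0/1 same-type → still unsatisfied.
  (0,1): 1/1 same-type → satisfied — stop here.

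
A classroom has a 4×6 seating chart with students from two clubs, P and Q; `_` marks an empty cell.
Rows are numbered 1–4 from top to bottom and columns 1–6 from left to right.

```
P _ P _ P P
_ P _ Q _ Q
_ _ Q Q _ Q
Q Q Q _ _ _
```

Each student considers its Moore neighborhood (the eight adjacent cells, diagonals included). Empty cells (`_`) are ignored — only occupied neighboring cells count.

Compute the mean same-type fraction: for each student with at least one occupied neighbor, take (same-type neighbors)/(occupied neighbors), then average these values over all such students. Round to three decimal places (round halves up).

0.741

Row 1: (1,1)P 1/1 · (1,3)P 1/2 · (1,5)P 1/3 · (1,6)P 1/2
Row 2: (2,2)P 2/3 · (2,4)Q 2/4 · (2,6)Q 1/3
Row 3: (3,3)Q 4/5 · (3,4)Q 3/3 · (3,6)Q 1/1
Row 4: (4,1)Q 1/1 · (4,2)Q 3/3 · (4,3)Q 3/3
Sum over 13 students: 1/1 + 1/2 + 1/3 + 1/2 + 2/3 + 2/4 + 1/3 + 4/5 + 3/3 + 1/1 + 1/1 + 3/3 + 3/3 = 289/30; mean = 289/30 ÷ 13 = 289/390 = 0.741025… → 0.741.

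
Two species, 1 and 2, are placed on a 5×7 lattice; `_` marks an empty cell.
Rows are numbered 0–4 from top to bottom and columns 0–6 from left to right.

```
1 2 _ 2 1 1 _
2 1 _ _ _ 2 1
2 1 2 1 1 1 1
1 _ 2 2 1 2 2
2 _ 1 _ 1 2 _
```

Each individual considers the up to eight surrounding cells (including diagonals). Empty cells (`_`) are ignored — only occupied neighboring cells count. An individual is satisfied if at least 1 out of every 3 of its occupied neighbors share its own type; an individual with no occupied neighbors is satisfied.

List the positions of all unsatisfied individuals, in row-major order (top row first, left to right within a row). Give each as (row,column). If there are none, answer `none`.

Row 0: (0,0)1 1/3 ok · (0,1)2 1/3 ok · (0,3)2 0/1 unhappy · (0,4)1 1/3 ok · (0,5)1 2/3 ok
Row 1: (1,0)2 2/5 ok · (1,1)1 2/6 ok · (1,5)2 0/6 unhappy · (1,6)1 3/4 ok
Row 2: (2,0)2 1/4 unhappy · (2,1)1 2/6 ok · (2,2)2 2/5 ok · (2,3)1 2/5 ok · (2,4)1 3/6 ok · (2,5)1 4/7 ok · (2,6)1 2/5 ok
Row 3: (3,0)1 1/3 ok · (3,2)2 2/5 ok · (3,3)2 2/7 unhappy · (3,4)1 4/7 ok · (3,5)2 2/7 unhappy · (3,6)2 2/4 ok
Row 4: (4,0)2 0/1 unhappy · (4,2)1 0/2 unhappy · (4,4)1 1/4 unhappy · (4,5)2 2/4 ok

(0,3), (1,5), (2,0), (3,3), (3,5), (4,0), (4,2), (4,4)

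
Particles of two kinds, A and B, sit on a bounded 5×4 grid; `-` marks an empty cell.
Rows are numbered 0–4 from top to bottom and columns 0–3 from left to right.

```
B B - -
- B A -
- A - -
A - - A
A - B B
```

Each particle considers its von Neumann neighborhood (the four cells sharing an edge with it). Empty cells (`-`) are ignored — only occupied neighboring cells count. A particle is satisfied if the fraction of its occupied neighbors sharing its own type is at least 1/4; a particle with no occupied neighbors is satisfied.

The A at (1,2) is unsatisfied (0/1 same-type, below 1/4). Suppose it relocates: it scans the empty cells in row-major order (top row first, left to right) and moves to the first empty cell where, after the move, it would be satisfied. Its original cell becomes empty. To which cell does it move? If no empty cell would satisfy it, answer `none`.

Vacating (1,2). Empty cells in order:
  (0,2): 0/1 same-type → still unsatisfied.
  (0,3): 0/0 same-type → satisfied — stop here.

(0,3)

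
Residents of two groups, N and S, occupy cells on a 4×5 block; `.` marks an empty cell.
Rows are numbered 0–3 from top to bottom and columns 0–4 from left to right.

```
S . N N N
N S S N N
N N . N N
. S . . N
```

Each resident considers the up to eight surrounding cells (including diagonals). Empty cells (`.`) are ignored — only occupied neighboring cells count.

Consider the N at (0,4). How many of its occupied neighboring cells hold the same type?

Occupied neighbors of (0,4): (0,3)=N, (1,3)=N, (1,4)=N.
Same type (N): 3 of 3.

3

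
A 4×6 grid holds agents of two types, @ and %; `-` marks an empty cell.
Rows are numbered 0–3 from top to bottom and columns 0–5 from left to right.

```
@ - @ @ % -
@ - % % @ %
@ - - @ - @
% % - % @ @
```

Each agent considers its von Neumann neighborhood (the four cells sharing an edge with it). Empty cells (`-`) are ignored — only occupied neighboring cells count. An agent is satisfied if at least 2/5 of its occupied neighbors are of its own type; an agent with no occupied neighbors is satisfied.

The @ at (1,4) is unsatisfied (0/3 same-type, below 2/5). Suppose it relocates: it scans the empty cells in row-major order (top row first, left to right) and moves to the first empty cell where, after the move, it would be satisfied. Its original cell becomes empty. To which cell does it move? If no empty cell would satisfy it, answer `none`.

(0,1)

Vacating (1,4). Empty cells in order:
  (0,1): 2/2 same-type → satisfied — stop here.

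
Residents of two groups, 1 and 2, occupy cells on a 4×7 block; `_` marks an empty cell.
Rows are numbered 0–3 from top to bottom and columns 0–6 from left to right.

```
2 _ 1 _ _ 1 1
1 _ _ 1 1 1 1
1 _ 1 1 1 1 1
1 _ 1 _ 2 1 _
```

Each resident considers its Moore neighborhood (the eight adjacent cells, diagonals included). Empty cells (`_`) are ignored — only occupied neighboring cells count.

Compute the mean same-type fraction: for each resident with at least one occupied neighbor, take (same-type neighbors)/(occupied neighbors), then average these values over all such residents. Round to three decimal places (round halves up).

0.831

(0,0)2 0/1
(0,2)1 1/1
(0,5)1 4/4
(0,6)1 3/3
(1,0)1 1/2
(1,3)1 5/5
(1,4)1 6/6
(1,5)1 7/7
(1,6)1 5/5
(2,0)1 2/2
(2,2)1 3/3
(2,3)1 5/6
(2,4)1 6/7
(2,5)1 6/7
(2,6)1 4/4
(3,0)1 1/1
(3,2)1 2/2
(3,4)2 0/4
(3,5)1 3/4
Sum over 19 residents: 0/1 + 1/1 + 4/4 + 3/3 + 1/2 + 5/5 + 6/6 + 7/7 + 5/5 + 2/2 + 3/3 + 5/6 + 6/7 + 6/7 + 4/4 + 1/1 + 2/2 + 0/4 + 3/4 = 1327/84; mean = 1327/84 ÷ 19 = 1327/1596 = 0.831453… → 0.831.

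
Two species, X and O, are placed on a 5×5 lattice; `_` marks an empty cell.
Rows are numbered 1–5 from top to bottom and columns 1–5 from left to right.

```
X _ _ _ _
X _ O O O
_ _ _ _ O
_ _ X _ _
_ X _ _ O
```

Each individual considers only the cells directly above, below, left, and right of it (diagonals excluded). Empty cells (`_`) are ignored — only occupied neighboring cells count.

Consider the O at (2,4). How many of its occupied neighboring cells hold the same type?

2

Occupied neighbors of (2,4): (2,3)=O, (2,5)=O.
Same type (O): 2 of 2.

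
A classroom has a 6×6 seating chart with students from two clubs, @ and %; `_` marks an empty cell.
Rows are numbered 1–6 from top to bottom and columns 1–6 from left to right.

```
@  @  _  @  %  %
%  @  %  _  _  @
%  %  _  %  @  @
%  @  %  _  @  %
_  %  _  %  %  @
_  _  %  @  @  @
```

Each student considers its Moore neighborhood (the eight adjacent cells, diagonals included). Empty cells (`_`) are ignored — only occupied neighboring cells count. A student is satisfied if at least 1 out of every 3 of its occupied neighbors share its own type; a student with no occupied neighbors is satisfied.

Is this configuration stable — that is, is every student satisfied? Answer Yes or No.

No

Row 1: (1,1)@ 2/3 satisfied · (1,2)@ 2/4 satisfied · (1,4)@ 0/2 not · (1,5)% 1/3 satisfied · (1,6)% 1/2 satisfied
Row 2: (2,1)% 2/5 satisfied · (2,2)@ 2/6 satisfied · (2,3)% 2/5 satisfied · (2,6)@ 2/4 satisfied
Row 3: (3,1)% 3/5 satisfied · (3,2)% 5/7 satisfied · (3,4)% 2/4 satisfied · (3,5)@ 3/5 satisfied · (3,6)@ 3/4 satisfied
Row 4: (4,1)% 3/4 satisfied · (4,2)@ 0/5 not · (4,3)% 4/5 satisfied · (4,5)@ 3/7 satisfied · (4,6)% 1/5 not
Row 5: (5,2)% 3/4 satisfied · (5,4)% 3/6 satisfied · (5,5)% 2/7 not · (5,6)@ 3/5 satisfied
Row 6: (6,3)% 2/3 satisfied · (6,4)@ 1/4 not · (6,5)@ 3/5 satisfied · (6,6)@ 2/3 satisfied
For instance (1,4) has only 0/2 same-type neighbors, below 1/3.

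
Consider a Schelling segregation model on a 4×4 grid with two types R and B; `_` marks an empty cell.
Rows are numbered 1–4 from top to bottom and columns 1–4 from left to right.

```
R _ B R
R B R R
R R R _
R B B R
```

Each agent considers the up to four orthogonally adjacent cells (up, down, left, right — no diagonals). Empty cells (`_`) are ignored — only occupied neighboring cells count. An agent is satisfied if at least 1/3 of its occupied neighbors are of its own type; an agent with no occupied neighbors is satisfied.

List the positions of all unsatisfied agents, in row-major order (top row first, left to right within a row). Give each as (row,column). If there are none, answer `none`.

(1,3), (2,2), (4,4)

Row 1: (1,1)R 1/1 ok · (1,3)B 0/2 unhappy · (1,4)R 1/2 ok
Row 2: (2,1)R 2/3 ok · (2,2)B 0/3 unhappy · (2,3)R 2/4 ok · (2,4)R 2/2 ok
Row 3: (3,1)R 3/3 ok · (3,2)R 2/4 ok · (3,3)R 2/3 ok
Row 4: (4,1)R 1/2 ok · (4,2)B 1/3 ok · (4,3)B 1/3 ok · (4,4)R 0/1 unhappy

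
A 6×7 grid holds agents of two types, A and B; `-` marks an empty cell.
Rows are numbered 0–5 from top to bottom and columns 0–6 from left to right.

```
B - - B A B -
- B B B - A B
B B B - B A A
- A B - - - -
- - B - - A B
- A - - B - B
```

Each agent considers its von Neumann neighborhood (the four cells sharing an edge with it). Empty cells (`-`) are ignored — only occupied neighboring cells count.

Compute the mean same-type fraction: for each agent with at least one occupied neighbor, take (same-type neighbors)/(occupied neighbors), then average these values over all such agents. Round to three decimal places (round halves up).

0.546

(0,0)B — no occupied neighbors
(0,3)B 1/2
(0,4)A 0/2
(0,5)B 0/2
(1,1)B 2/2
(1,2)B 3/3
(1,3)B 2/2
(1,5)A 1/3
(1,6)B 0/2
(2,0)B 1/1
(2,1)B 3/4
(2,2)B 3/3
(2,4)B 0/1
(2,5)A 2/3
(2,6)A 1/2
(3,1)A 0/2
(3,2)B 2/3
(4,2)B 1/1
(4,5)A 0/1
(4,6)B 1/2
(5,1)A — no occupied neighbors
(5,4)B — no occupied neighbors
(5,6)B 1/1
Sum over 20 agents: 1/2 + 0/2 + 0/2 + 2/2 + 3/3 + 2/2 + 1/3 + 0/2 + 1/1 + 3/4 + 3/3 + 0/1 + 2/3 + 1/2 + 0/2 + 2/3 + 1/1 + 0/1 + 1/2 + 1/1 = 131/12; mean = 131/12 ÷ 20 = 131/240 = 0.545833… → 0.546.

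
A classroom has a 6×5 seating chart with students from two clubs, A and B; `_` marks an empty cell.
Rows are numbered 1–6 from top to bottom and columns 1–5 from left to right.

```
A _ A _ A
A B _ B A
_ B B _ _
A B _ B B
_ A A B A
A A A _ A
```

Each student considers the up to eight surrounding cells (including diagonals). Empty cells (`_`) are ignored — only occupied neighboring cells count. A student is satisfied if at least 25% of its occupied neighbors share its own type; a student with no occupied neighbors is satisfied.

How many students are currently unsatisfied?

1

(1,1)A 1/2 ✓
(1,3)A 0/2 ✗
(1,5)A 1/2 ✓
(2,1)A 1/3 ✓
(2,2)B 2/5 ✓
(2,4)B 1/4 ✓
(2,5)A 1/2 ✓
(3,2)B 3/5 ✓
(3,3)B 5/5 ✓
(4,1)A 1/3 ✓
(4,2)B 2/5 ✓
(4,4)B 3/5 ✓
(4,5)B 2/3 ✓
(5,2)A 5/6 ✓
(5,3)A 3/6 ✓
(5,4)B 2/6 ✓
(5,5)A 1/4 ✓
(6,1)A 2/2 ✓
(6,2)A 4/4 ✓
(6,3)A 3/4 ✓
(6,5)A 1/2 ✓
Unsatisfied: (1,3) — 1 in total.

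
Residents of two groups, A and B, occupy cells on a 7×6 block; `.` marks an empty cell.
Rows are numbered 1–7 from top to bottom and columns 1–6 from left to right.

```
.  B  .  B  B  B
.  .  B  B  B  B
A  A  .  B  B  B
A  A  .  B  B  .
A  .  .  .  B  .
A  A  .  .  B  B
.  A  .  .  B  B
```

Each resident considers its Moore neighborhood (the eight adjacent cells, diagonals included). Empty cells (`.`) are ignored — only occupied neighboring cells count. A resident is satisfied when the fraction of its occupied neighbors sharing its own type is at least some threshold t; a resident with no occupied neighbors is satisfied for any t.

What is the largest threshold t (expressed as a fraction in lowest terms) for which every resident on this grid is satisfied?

Row 1: (1,2)B 1/1 · (1,4)B 4/4 · (1,5)B 5/5 · (1,6)B 3/3
Row 2: (2,3)B 4/5 · (2,4)B 6/6 · (2,5)B 8/8 · (2,6)B 5/5
Row 3: (3,1)A 3/3 · (3,2)A 3/4 · (3,4)B 6/6 · (3,5)B 7/7 · (3,6)B 4/4
Row 4: (4,1)A 4/4 · (4,2)A 4/4 · (4,4)B 4/4 · (4,5)B 5/5
Row 5: (5,1)A 4/4 · (5,5)B 4/4
Row 6: (6,1)A 3/3 · (6,2)A 3/3 · (6,5)B 4/4 · (6,6)B 4/4
Row 7: (7,2)A 2/2 · (7,5)B 3/3 · (7,6)B 3/3
The smallest same-type fraction is 3/4 at (3,2), which reduces to 3/4. Any threshold above that leaves this resident unsatisfied.

3/4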